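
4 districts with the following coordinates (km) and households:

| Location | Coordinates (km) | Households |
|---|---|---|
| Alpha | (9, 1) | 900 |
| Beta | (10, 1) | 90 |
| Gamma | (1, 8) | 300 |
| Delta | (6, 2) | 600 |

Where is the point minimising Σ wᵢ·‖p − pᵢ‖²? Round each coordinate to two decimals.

(6.83, 2.43)

The minimiser of Σwᵢ‖p−pᵢ‖² is the weighted centroid p* = (Σwᵢpᵢ)/(Σwᵢ).
Σwᵢ = 1890.
Σwᵢxᵢ = 900·9 + 90·10 + 300·1 + 600·6 = 12900.
Σwᵢyᵢ = 900·1 + 90·1 + 300·8 + 600·2 = 4590.
x* = 12900/1890 = 6.83, y* = 4590/1890 = 2.43.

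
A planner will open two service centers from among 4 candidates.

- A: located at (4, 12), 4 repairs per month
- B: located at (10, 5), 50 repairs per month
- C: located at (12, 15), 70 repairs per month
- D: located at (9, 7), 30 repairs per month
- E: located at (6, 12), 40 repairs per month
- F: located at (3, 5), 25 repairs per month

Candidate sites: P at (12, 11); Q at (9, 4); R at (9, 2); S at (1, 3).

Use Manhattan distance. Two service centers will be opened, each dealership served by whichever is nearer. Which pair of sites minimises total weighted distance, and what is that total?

{P, Q}, total 961

Evaluate every pair (each demand assigned to the nearer of the two):
  {P, Q}: total = 961
  {P, R}: total = 1171
  {P, S}: total = 1306
  {Q, S}: total = 1758
  {Q, R}: total = 1837
  {R, S}: total = 2138
Best pair: {P, Q} with total 961.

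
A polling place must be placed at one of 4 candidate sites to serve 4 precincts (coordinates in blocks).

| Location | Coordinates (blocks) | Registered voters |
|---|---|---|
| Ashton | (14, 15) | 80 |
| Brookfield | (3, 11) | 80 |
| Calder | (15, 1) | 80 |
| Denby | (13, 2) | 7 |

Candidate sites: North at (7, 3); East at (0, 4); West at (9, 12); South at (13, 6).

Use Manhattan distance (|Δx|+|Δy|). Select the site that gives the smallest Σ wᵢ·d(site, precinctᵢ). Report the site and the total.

Total weighted distance at each candidate:
  North (7, 3): total = 3329
  East (0, 4): total = 4345
  West (9, 12): total = 2658
  South (13, 6): total = 2588
Minimum is at South with total 2588 blocks.

South, total 2588 blocks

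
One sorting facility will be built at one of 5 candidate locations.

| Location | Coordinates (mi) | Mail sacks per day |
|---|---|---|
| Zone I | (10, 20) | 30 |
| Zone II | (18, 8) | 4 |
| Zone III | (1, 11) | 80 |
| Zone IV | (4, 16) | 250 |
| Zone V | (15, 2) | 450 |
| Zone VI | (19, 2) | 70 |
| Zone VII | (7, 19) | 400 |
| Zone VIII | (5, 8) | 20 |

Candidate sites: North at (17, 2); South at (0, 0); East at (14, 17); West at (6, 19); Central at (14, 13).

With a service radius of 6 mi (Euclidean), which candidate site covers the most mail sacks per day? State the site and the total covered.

Coverage radius r = 6 mi; a point is covered iff (Δx)²+(Δy)² ≤ 6² = 36.
  North (17, 2): covers {Zone V, Zone VI} → 520
  South (0, 0): covers {none} → 0
  East (14, 17): covers {Zone I} → 30
  West (6, 19): covers {Zone I, Zone IV, Zone VII} → 680
  Central (14, 13): covers {none} → 0
Maximum coverage at West: 680 mail sacks per day.

West, covering 680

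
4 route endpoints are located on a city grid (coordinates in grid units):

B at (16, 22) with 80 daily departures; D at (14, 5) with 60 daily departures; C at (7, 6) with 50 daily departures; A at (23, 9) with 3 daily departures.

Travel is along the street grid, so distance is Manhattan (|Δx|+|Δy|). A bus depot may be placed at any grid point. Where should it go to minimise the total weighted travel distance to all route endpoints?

Manhattan distance separates: Σwᵢ(|x−xᵢ|+|y−yᵢ|) = Σwᵢ|x−xᵢ| + Σwᵢ|y−yᵢ|, so x and y are optimised independently as 1-D weighted medians.
Total weight W = 193; half = 96.5.
x-coordinate, sorted with cumulative weight:
  x=7 (C, w=50) cum 50
  x=14 (D, w=60) cum 110  ← median
  x=16 (B, w=80) cum 190
  x=23 (A, w=3) cum 193
⇒ x* = 14
y-coordinate, sorted with cumulative weight:
  y=5 (D, w=60) cum 60
  y=6 (C, w=50) cum 110  ← median
  y=9 (A, w=3) cum 113
  y=22 (B, w=80) cum 193
⇒ y* = 6

(14, 6)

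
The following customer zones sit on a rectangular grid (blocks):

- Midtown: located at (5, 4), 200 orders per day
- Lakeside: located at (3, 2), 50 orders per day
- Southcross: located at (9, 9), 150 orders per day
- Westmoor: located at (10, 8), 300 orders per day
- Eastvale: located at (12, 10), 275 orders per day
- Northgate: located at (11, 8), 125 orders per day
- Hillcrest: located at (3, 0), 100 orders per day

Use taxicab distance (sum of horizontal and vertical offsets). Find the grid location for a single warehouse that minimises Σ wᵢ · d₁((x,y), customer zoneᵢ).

Manhattan distance separates: Σwᵢ(|x−xᵢ|+|y−yᵢ|) = Σwᵢ|x−xᵢ| + Σwᵢ|y−yᵢ|, so x and y are optimised independently as 1-D weighted medians.
Total weight W = 1200; half = 600.
x-coordinate, sorted with cumulative weight:
  x=3 (Lakeside, w=50) cum 50
  x=3 (Hillcrest, w=100) cum 150
  x=5 (Midtown, w=200) cum 350
  x=9 (Southcross, w=150) cum 500
  x=10 (Westmoor, w=300) cum 800  ← median
  x=11 (Northgate, w=125) cum 925
  x=12 (Eastvale, w=275) cum 1200
⇒ x* = 10
y-coordinate, sorted with cumulative weight:
  y=0 (Hillcrest, w=100) cum 100
  y=2 (Lakeside, w=50) cum 150
  y=4 (Midtown, w=200) cum 350
  y=8 (Westmoor, w=300) cum 650  ← median
  y=8 (Northgate, w=125) cum 775
  y=9 (Southcross, w=150) cum 925
  y=10 (Eastvale, w=275) cum 1200
⇒ y* = 8

(10, 8)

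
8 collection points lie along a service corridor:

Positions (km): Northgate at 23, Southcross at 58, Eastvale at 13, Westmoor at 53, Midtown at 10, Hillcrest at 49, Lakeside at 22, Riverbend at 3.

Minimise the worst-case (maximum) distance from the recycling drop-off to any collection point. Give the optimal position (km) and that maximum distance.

The 1-center on a line is the midpoint of the two extreme points: leftmost at 3, rightmost at 58.
Optimal location = (3 + 58)/2 = 30.5; maximum distance = (58 − 3)/2 = 27.5.

location 30.5, max distance 27.5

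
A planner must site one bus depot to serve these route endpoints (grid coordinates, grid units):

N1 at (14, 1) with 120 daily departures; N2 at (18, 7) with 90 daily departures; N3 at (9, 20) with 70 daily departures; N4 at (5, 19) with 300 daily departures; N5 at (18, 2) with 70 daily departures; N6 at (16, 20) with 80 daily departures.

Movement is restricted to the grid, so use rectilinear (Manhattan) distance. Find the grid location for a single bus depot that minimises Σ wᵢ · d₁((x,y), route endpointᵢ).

(9, 19)

Manhattan distance separates: Σwᵢ(|x−xᵢ|+|y−yᵢ|) = Σwᵢ|x−xᵢ| + Σwᵢ|y−yᵢ|, so x and y are optimised independently as 1-D weighted medians.
Total weight W = 730; half = 365.
x-coordinate, sorted with cumulative weight:
  x=5 (N4, w=300) cum 300
  x=9 (N3, w=70) cum 370  ← median
  x=14 (N1, w=120) cum 490
  x=16 (N6, w=80) cum 570
  x=18 (N2, w=90) cum 660
  x=18 (N5, w=70) cum 730
⇒ x* = 9
y-coordinate, sorted with cumulative weight:
  y=1 (N1, w=120) cum 120
  y=2 (N5, w=70) cum 190
  y=7 (N2, w=90) cum 280
  y=19 (N4, w=300) cum 580  ← median
  y=20 (N3, w=70) cum 650
  y=20 (N6, w=80) cum 730
⇒ y* = 19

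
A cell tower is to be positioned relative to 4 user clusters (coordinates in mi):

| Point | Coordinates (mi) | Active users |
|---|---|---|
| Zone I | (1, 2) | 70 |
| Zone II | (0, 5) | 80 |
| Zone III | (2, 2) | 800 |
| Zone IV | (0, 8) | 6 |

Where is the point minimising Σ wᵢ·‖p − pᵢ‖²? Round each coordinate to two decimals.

(1.75, 2.29)

The minimiser of Σwᵢ‖p−pᵢ‖² is the weighted centroid p* = (Σwᵢpᵢ)/(Σwᵢ).
Σwᵢ = 956.
Σwᵢxᵢ = 70·1 + 80·0 + 800·2 + 6·0 = 1670.
Σwᵢyᵢ = 70·2 + 80·5 + 800·2 + 6·8 = 2188.
x* = 1670/956 = 1.75, y* = 2188/956 = 2.29.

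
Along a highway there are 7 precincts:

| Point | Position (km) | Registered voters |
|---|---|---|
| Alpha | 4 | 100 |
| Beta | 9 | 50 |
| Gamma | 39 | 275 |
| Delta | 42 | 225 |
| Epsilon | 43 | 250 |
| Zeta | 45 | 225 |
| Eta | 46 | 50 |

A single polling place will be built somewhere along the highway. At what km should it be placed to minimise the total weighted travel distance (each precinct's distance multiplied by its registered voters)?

For a sum of weighted absolute distances on a line, the optimum is the weighted median (not the mean). Total weight W = 1175; half-weight = 587.5.
Sort by position and accumulate weight:
  km 4 (Alpha, w=100) → cum 100
  km 9 (Beta, w=50) → cum 150
  km 39 (Gamma, w=275) → cum 425
  km 42 (Delta, w=225) → cum 650  ≥ 587.5 → median here
  km 43 (Epsilon, w=250) → cum 900
  km 45 (Zeta, w=225) → cum 1125
  km 46 (Eta, w=50) → cum 1175
Optimal location: km 42.

x = 42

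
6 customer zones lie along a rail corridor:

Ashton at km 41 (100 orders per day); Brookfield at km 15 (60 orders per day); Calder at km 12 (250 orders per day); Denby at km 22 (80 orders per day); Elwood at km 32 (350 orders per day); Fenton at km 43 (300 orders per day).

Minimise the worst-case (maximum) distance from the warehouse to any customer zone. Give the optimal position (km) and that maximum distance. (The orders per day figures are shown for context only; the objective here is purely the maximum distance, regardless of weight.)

location 27.5, max distance 15.5

The 1-center on a line is the midpoint of the two extreme points: leftmost at 12, rightmost at 43.
Optimal location = (12 + 43)/2 = 27.5; maximum distance = (43 − 12)/2 = 15.5.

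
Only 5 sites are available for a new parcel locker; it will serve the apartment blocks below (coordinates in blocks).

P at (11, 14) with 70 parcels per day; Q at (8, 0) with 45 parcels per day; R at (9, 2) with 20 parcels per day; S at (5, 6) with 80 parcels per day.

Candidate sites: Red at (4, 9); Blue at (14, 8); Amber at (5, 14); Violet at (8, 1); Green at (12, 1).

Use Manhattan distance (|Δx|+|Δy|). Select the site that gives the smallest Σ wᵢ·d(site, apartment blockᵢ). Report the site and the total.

Violet, total 1845 blocks

Total weighted distance at each candidate:
  Red (4, 9): total = 1985
  Blue (14, 8): total = 2360
  Amber (5, 14): total = 2145
  Violet (8, 1): total = 1845
  Green (12, 1): total = 2245
Minimum is at Violet with total 1845 blocks.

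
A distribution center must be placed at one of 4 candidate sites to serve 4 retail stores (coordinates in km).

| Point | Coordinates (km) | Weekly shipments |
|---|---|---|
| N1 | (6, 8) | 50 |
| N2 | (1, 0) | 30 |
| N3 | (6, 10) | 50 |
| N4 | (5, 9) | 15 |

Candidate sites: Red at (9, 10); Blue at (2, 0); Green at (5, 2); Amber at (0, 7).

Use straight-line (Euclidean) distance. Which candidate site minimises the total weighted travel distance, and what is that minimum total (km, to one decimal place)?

Red, total 776.3 km

Total weighted distance at each candidate:
  Red (9, 10): total = 776.3
  Blue (2, 0): total = 1158.0
  Green (5, 2): total = 946.4
  Amber (0, 7): total = 932.5
Minimum is at Red with total 776.3 km.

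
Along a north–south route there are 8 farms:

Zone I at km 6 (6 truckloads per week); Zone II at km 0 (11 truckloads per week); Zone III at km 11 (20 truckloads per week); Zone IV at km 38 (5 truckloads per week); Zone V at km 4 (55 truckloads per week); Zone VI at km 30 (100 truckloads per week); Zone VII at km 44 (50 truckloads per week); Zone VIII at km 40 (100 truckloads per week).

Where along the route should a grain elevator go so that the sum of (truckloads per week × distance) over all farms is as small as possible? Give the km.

For a sum of weighted absolute distances on a line, the optimum is the weighted median (not the mean). Total weight W = 347; half-weight = 173.5.
Sort by position and accumulate weight:
  km 0 (Zone II, w=11) → cum 11
  km 4 (Zone V, w=55) → cum 66
  km 6 (Zone I, w=6) → cum 72
  km 11 (Zone III, w=20) → cum 92
  km 30 (Zone VI, w=100) → cum 192  ≥ 173.5 → median here
  km 38 (Zone IV, w=5) → cum 197
  km 40 (Zone VIII, w=100) → cum 297
  km 44 (Zone VII, w=50) → cum 347
Optimal location: km 30.

x = 30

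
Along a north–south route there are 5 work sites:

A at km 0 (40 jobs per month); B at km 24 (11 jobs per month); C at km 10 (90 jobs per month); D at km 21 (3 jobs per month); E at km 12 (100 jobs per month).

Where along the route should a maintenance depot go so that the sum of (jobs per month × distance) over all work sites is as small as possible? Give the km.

For a sum of weighted absolute distances on a line, the optimum is the weighted median (not the mean). Total weight W = 244; half-weight = 122.
Sort by position and accumulate weight:
  km 0 (A, w=40) → cum 40
  km 10 (C, w=90) → cum 130  ≥ 122 → median here
  km 12 (E, w=100) → cum 230
  km 21 (D, w=3) → cum 233
  km 24 (B, w=11) → cum 244
Optimal location: km 10.

x = 10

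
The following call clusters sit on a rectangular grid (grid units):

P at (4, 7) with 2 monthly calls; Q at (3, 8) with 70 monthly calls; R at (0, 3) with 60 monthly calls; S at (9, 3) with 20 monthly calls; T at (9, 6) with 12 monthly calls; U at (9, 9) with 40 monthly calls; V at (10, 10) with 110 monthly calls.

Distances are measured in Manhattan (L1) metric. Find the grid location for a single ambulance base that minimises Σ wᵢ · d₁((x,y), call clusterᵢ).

Manhattan distance separates: Σwᵢ(|x−xᵢ|+|y−yᵢ|) = Σwᵢ|x−xᵢ| + Σwᵢ|y−yᵢ|, so x and y are optimised independently as 1-D weighted medians.
Total weight W = 314; half = 157.
x-coordinate, sorted with cumulative weight:
  x=0 (R, w=60) cum 60
  x=3 (Q, w=70) cum 130
  x=4 (P, w=2) cum 132
  x=9 (S, w=20) cum 152
  x=9 (T, w=12) cum 164  ← median
  x=9 (U, w=40) cum 204
  x=10 (V, w=110) cum 314
⇒ x* = 9
y-coordinate, sorted with cumulative weight:
  y=3 (R, w=60) cum 60
  y=3 (S, w=20) cum 80
  y=6 (T, w=12) cum 92
  y=7 (P, w=2) cum 94
  y=8 (Q, w=70) cum 164  ← median
  y=9 (U, w=40) cum 204
  y=10 (V, w=110) cum 314
⇒ y* = 8

(9, 8)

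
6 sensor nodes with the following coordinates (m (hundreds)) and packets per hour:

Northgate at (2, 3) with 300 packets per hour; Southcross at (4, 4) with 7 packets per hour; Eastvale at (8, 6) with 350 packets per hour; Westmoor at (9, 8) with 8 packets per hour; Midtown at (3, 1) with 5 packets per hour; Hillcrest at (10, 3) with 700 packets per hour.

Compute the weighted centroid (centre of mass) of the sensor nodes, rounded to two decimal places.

(7.68, 3.79)

The minimiser of Σwᵢ‖p−pᵢ‖² is the weighted centroid p* = (Σwᵢpᵢ)/(Σwᵢ).
Σwᵢ = 1370.
Σwᵢxᵢ = 300·2 + 7·4 + 350·8 + 8·9 + 5·3 + 700·10 = 10515.
Σwᵢyᵢ = 300·3 + 7·4 + 350·6 + 8·8 + 5·1 + 700·3 = 5197.
x* = 10515/1370 = 7.68, y* = 5197/1370 = 3.79.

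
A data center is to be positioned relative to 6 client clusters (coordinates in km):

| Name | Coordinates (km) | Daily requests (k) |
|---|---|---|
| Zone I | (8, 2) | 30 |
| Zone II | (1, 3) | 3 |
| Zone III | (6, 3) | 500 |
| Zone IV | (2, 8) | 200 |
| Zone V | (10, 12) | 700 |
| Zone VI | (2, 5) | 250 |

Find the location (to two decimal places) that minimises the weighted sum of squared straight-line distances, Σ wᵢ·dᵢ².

The minimiser of Σwᵢ‖p−pᵢ‖² is the weighted centroid p* = (Σwᵢpᵢ)/(Σwᵢ).
Σwᵢ = 1683.
Σwᵢxᵢ = 30·8 + 3·1 + 500·6 + 200·2 + 700·10 + 250·2 = 11143.
Σwᵢyᵢ = 30·2 + 3·3 + 500·3 + 200·8 + 700·12 + 250·5 = 12819.
x* = 11143/1683 = 6.62, y* = 12819/1683 = 7.62.

(6.62, 7.62)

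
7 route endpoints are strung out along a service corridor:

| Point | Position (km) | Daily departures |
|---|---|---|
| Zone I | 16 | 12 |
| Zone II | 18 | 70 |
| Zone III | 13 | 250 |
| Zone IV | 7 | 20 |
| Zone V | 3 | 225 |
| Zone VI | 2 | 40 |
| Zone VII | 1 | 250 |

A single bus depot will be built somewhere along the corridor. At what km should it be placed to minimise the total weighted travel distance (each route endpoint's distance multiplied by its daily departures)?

For a sum of weighted absolute distances on a line, the optimum is the weighted median (not the mean). Total weight W = 867; half-weight = 433.5.
Sort by position and accumulate weight:
  km 1 (Zone VII, w=250) → cum 250
  km 2 (Zone VI, w=40) → cum 290
  km 3 (Zone V, w=225) → cum 515  ≥ 433.5 → median here
  km 7 (Zone IV, w=20) → cum 535
  km 13 (Zone III, w=250) → cum 785
  km 16 (Zone I, w=12) → cum 797
  km 18 (Zone II, w=70) → cum 867
Optimal location: km 3.

x = 3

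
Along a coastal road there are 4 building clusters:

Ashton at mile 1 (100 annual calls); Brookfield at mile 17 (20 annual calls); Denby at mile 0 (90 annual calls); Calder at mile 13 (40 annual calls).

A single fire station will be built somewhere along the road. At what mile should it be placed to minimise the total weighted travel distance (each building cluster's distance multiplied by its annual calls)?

x = 1

For a sum of weighted absolute distances on a line, the optimum is the weighted median (not the mean). Total weight W = 250; half-weight = 125.
Sort by position and accumulate weight:
  mile 0 (Denby, w=90) → cum 90
  mile 1 (Ashton, w=100) → cum 190  ≥ 125 → median here
  mile 13 (Calder, w=40) → cum 230
  mile 17 (Brookfield, w=20) → cum 250
Optimal location: mile 1.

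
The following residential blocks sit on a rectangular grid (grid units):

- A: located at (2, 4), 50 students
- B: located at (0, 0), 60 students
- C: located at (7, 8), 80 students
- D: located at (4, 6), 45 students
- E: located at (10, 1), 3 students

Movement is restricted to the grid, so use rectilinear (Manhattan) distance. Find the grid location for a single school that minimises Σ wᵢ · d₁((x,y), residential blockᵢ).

(4, 6)

Manhattan distance separates: Σwᵢ(|x−xᵢ|+|y−yᵢ|) = Σwᵢ|x−xᵢ| + Σwᵢ|y−yᵢ|, so x and y are optimised independently as 1-D weighted medians.
Total weight W = 238; half = 119.
x-coordinate, sorted with cumulative weight:
  x=0 (B, w=60) cum 60
  x=2 (A, w=50) cum 110
  x=4 (D, w=45) cum 155  ← median
  x=7 (C, w=80) cum 235
  x=10 (E, w=3) cum 238
⇒ x* = 4
y-coordinate, sorted with cumulative weight:
  y=0 (B, w=60) cum 60
  y=1 (E, w=3) cum 63
  y=4 (A, w=50) cum 113
  y=6 (D, w=45) cum 158  ← median
  y=8 (C, w=80) cum 238
⇒ y* = 6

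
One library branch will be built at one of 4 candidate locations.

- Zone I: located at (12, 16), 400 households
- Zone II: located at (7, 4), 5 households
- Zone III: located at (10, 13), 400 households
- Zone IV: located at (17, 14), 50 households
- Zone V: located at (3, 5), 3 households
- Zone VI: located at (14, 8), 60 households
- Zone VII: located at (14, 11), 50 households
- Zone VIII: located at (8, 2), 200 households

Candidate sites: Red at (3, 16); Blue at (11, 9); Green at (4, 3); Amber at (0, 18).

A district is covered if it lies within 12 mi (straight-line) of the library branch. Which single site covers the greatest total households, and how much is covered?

Blue, covering 1168

Coverage radius r = 12 mi; a point is covered iff (Δx)²+(Δy)² ≤ 12² = 144.
  Red (3, 16): covers {Zone I, Zone III, Zone V} → 803
  Blue (11, 9): covers {Zone I, Zone II, Zone III, Zone IV, Zone V, Zone VI, Zone VII, Zone VIII} → 1168
  Green (4, 3): covers {Zone II, Zone III, Zone V, Zone VI, Zone VIII} → 668
  Amber (0, 18): covers {Zone III} → 400
Maximum coverage at Blue: 1168 households.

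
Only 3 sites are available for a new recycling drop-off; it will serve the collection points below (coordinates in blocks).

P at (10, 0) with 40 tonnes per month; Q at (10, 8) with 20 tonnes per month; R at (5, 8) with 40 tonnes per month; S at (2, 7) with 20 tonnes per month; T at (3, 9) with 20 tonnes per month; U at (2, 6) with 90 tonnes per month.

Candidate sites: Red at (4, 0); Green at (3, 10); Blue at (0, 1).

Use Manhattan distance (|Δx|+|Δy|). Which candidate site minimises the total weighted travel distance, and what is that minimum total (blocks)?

Green, total 1570 blocks

Total weighted distance at each candidate:
  Red (4, 0): total = 1980
  Green (3, 10): total = 1570
  Blue (0, 1): total = 2270
Minimum is at Green with total 1570 blocks.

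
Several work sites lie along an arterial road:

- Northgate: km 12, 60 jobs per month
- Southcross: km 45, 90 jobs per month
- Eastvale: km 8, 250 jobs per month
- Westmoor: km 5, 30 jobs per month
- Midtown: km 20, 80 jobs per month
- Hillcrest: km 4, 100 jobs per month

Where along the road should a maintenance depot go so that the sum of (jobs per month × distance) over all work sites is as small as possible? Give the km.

For a sum of weighted absolute distances on a line, the optimum is the weighted median (not the mean). Total weight W = 610; half-weight = 305.
Sort by position and accumulate weight:
  km 4 (Hillcrest, w=100) → cum 100
  km 5 (Westmoor, w=30) → cum 130
  km 8 (Eastvale, w=250) → cum 380  ≥ 305 → median here
  km 12 (Northgate, w=60) → cum 440
  km 20 (Midtown, w=80) → cum 520
  km 45 (Southcross, w=90) → cum 610
Optimal location: km 8.

x = 8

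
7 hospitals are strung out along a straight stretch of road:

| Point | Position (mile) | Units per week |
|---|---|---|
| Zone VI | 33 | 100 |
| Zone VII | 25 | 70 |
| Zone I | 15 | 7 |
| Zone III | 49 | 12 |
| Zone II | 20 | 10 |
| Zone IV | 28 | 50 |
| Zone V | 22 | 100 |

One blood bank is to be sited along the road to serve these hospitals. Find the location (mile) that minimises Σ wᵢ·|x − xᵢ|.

For a sum of weighted absolute distances on a line, the optimum is the weighted median (not the mean). Total weight W = 349; half-weight = 174.5.
Sort by position and accumulate weight:
  mile 15 (Zone I, w=7) → cum 7
  mile 20 (Zone II, w=10) → cum 17
  mile 22 (Zone V, w=100) → cum 117
  mile 25 (Zone VII, w=70) → cum 187  ≥ 174.5 → median here
  mile 28 (Zone IV, w=50) → cum 237
  mile 33 (Zone VI, w=100) → cum 337
  mile 49 (Zone III, w=12) → cum 349
Optimal location: mile 25.

x = 25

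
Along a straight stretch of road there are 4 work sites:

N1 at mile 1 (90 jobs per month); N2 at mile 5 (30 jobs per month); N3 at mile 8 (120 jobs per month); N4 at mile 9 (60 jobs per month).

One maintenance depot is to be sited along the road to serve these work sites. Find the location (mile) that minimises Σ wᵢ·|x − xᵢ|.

For a sum of weighted absolute distances on a line, the optimum is the weighted median (not the mean). Total weight W = 300; half-weight = 150.
Sort by position and accumulate weight:
  mile 1 (N1, w=90) → cum 90
  mile 5 (N2, w=30) → cum 120
  mile 8 (N3, w=120) → cum 240  ≥ 150 → median here
  mile 9 (N4, w=60) → cum 300
Optimal location: mile 8.

x = 8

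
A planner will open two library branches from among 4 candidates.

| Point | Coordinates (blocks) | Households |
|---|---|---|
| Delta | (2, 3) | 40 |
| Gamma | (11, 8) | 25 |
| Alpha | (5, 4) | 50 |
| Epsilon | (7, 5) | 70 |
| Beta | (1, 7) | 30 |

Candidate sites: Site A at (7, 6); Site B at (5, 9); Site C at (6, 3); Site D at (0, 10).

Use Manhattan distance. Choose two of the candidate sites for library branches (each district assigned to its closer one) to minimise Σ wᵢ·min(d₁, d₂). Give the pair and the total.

{Site A, Site C}, total 690

Evaluate every pair (each demand assigned to the nearer of the two):
  {Site A, Site C}: total = 690
  {Site B, Site C}: total = 825
  {Site C, Site D}: total = 840
  {Site A, Site D}: total = 860
  {Site A, Site B}: total = 920
  {Site B, Site D}: total = 1325
Best pair: {Site A, Site C} with total 690.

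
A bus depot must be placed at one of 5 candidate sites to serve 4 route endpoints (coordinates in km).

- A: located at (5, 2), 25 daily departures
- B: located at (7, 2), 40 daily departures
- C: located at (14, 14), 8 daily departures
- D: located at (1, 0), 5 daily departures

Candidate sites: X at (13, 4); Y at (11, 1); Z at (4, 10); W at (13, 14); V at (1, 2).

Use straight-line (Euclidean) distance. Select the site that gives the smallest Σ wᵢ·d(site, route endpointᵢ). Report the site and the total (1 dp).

Y, total 474.0 km

Total weighted distance at each candidate:
  X (13, 4): total = 602.8
  Y (11, 1): total = 474.0
  Z (4, 10): total = 681.7
  W (13, 14): total = 997.4
  V (1, 2): total = 491.5
Minimum is at Y with total 474.0 km.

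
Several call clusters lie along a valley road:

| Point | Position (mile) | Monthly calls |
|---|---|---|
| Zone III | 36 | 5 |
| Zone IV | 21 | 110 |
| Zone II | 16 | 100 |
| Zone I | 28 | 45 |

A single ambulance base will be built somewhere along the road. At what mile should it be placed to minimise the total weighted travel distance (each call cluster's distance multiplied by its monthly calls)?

x = 21

For a sum of weighted absolute distances on a line, the optimum is the weighted median (not the mean). Total weight W = 260; half-weight = 130.
Sort by position and accumulate weight:
  mile 16 (Zone II, w=100) → cum 100
  mile 21 (Zone IV, w=110) → cum 210  ≥ 130 → median here
  mile 28 (Zone I, w=45) → cum 255
  mile 36 (Zone III, w=5) → cum 260
Optimal location: mile 21.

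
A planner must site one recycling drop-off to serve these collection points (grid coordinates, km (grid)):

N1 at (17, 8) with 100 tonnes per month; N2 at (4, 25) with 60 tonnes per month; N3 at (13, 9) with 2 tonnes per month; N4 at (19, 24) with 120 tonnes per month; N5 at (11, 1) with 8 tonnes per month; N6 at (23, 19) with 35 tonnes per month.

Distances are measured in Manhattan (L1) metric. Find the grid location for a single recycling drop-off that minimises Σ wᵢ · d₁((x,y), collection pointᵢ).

Manhattan distance separates: Σwᵢ(|x−xᵢ|+|y−yᵢ|) = Σwᵢ|x−xᵢ| + Σwᵢ|y−yᵢ|, so x and y are optimised independently as 1-D weighted medians.
Total weight W = 325; half = 162.5.
x-coordinate, sorted with cumulative weight:
  x=4 (N2, w=60) cum 60
  x=11 (N5, w=8) cum 68
  x=13 (N3, w=2) cum 70
  x=17 (N1, w=100) cum 170  ← median
  x=19 (N4, w=120) cum 290
  x=23 (N6, w=35) cum 325
⇒ x* = 17
y-coordinate, sorted with cumulative weight:
  y=1 (N5, w=8) cum 8
  y=8 (N1, w=100) cum 108
  y=9 (N3, w=2) cum 110
  y=19 (N6, w=35) cum 145
  y=24 (N4, w=120) cum 265  ← median
  y=25 (N2, w=60) cum 325
⇒ y* = 24

(17, 24)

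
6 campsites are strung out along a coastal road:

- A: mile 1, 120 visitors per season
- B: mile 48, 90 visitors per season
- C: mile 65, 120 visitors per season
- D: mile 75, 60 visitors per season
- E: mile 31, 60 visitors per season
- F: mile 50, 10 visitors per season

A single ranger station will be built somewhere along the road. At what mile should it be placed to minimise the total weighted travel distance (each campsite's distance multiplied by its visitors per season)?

For a sum of weighted absolute distances on a line, the optimum is the weighted median (not the mean). Total weight W = 460; half-weight = 230.
Sort by position and accumulate weight:
  mile 1 (A, w=120) → cum 120
  mile 31 (E, w=60) → cum 180
  mile 48 (B, w=90) → cum 270  ≥ 230 → median here
  mile 50 (F, w=10) → cum 280
  mile 65 (C, w=120) → cum 400
  mile 75 (D, w=60) → cum 460
Optimal location: mile 48.

x = 48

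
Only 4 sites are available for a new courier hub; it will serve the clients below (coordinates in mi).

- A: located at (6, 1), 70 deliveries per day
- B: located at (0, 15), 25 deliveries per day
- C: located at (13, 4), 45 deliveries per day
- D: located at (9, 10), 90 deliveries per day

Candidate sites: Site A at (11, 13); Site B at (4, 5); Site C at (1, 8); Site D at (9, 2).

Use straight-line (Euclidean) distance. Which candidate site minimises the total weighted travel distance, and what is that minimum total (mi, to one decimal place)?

Site D, total 1537.9 mi

Total weighted distance at each candidate:
  Site A (11, 13): total = 1928.9
  Site B (4, 5): total = 1626.2
  Site C (1, 8): total = 2090.3
  Site D (9, 2): total = 1537.9
Minimum is at Site D with total 1537.9 mi.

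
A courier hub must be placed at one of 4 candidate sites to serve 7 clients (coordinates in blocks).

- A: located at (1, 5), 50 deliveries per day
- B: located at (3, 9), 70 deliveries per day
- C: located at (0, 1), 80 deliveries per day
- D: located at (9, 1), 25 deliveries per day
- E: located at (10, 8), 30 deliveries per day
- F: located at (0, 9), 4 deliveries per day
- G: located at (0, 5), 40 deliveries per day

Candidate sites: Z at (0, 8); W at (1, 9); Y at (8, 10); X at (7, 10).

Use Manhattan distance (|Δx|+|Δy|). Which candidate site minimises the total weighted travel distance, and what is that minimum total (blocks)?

Total weighted distance at each candidate:
  Z (0, 8): total = 1864
  W (1, 9): total = 1964
  Y (8, 10): total = 3306
  X (7, 10): total = 3117
Minimum is at Z with total 1864 blocks.

Z, total 1864 blocks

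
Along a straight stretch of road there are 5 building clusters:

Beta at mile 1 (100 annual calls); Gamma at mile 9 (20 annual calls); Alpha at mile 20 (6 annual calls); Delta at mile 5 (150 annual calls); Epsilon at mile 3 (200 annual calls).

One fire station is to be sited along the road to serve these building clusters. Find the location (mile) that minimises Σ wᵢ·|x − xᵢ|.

x = 3

For a sum of weighted absolute distances on a line, the optimum is the weighted median (not the mean). Total weight W = 476; half-weight = 238.
Sort by position and accumulate weight:
  mile 1 (Beta, w=100) → cum 100
  mile 3 (Epsilon, w=200) → cum 300  ≥ 238 → median here
  mile 5 (Delta, w=150) → cum 450
  mile 9 (Gamma, w=20) → cum 470
  mile 20 (Alpha, w=6) → cum 476
Optimal location: mile 3.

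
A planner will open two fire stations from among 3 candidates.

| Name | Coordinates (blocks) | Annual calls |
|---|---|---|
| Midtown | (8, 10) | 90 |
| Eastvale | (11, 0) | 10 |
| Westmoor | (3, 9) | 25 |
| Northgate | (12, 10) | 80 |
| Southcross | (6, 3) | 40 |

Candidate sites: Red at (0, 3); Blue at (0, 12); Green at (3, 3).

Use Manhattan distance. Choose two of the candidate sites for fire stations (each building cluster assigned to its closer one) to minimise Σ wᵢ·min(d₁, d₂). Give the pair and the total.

Evaluate every pair (each demand assigned to the nearer of the two):
  {Blue, Green}: total = 2400
  {Red, Blue}: total = 2550
  {Red, Green}: total = 2740
Best pair: {Blue, Green} with total 2400.

{Blue, Green}, total 2400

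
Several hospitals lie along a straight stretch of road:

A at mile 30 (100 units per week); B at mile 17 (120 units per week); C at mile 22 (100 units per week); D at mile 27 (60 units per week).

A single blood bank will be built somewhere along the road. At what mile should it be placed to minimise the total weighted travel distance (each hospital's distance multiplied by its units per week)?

For a sum of weighted absolute distances on a line, the optimum is the weighted median (not the mean). Total weight W = 380; half-weight = 190.
Sort by position and accumulate weight:
  mile 17 (B, w=120) → cum 120
  mile 22 (C, w=100) → cum 220  ≥ 190 → median here
  mile 27 (D, w=60) → cum 280
  mile 30 (A, w=100) → cum 380
Optimal location: mile 22.

x = 22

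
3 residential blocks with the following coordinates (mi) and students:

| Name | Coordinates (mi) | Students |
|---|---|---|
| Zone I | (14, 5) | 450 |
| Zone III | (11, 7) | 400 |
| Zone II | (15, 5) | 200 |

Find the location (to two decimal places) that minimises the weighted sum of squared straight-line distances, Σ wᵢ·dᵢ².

(13.05, 5.76)

The minimiser of Σwᵢ‖p−pᵢ‖² is the weighted centroid p* = (Σwᵢpᵢ)/(Σwᵢ).
Σwᵢ = 1050.
Σwᵢxᵢ = 450·14 + 400·11 + 200·15 = 13700.
Σwᵢyᵢ = 450·5 + 400·7 + 200·5 = 6050.
x* = 13700/1050 = 13.05, y* = 6050/1050 = 5.76.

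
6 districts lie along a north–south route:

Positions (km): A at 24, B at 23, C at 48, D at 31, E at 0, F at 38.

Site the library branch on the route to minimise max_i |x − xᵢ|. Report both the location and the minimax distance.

location 24, max distance 24

The 1-center on a line is the midpoint of the two extreme points: leftmost at 0, rightmost at 48.
Optimal location = (0 + 48)/2 = 24; maximum distance = (48 − 0)/2 = 24.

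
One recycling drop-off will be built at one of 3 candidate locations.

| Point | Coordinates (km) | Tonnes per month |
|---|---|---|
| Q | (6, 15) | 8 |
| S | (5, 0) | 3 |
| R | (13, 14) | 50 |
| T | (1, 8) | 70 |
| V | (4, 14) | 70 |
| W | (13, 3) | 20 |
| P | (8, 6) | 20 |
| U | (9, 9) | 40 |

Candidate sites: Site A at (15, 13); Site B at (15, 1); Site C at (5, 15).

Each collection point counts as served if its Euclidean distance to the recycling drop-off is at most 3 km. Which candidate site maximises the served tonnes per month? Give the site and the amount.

Coverage radius r = 3 km; a point is covered iff (Δx)²+(Δy)² ≤ 3² = 9.
  Site A (15, 13): covers {R} → 50
  Site B (15, 1): covers {W} → 20
  Site C (5, 15): covers {Q, V} → 78
Maximum coverage at Site C: 78 tonnes per month.

Site C, covering 78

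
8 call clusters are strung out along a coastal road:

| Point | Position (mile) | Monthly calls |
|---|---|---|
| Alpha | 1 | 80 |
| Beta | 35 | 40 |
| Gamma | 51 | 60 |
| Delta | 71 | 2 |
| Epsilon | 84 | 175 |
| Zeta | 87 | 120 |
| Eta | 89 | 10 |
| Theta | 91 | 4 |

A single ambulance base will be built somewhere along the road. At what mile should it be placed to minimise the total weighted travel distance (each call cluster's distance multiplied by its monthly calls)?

x = 84

For a sum of weighted absolute distances on a line, the optimum is the weighted median (not the mean). Total weight W = 491; half-weight = 245.5.
Sort by position and accumulate weight:
  mile 1 (Alpha, w=80) → cum 80
  mile 35 (Beta, w=40) → cum 120
  mile 51 (Gamma, w=60) → cum 180
  mile 71 (Delta, w=2) → cum 182
  mile 84 (Epsilon, w=175) → cum 357  ≥ 245.5 → median here
  mile 87 (Zeta, w=120) → cum 477
  mile 89 (Eta, w=10) → cum 487
  mile 91 (Theta, w=4) → cum 491
Optimal location: mile 84.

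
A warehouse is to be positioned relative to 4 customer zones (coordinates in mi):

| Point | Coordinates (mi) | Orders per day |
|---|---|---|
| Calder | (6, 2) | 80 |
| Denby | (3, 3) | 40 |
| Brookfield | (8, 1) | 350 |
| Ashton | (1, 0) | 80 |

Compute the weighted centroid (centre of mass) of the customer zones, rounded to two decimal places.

(6.33, 1.15)

The minimiser of Σwᵢ‖p−pᵢ‖² is the weighted centroid p* = (Σwᵢpᵢ)/(Σwᵢ).
Σwᵢ = 550.
Σwᵢxᵢ = 80·6 + 40·3 + 350·8 + 80·1 = 3480.
Σwᵢyᵢ = 80·2 + 40·3 + 350·1 + 80·0 = 630.
x* = 3480/550 = 6.33, y* = 630/550 = 1.15.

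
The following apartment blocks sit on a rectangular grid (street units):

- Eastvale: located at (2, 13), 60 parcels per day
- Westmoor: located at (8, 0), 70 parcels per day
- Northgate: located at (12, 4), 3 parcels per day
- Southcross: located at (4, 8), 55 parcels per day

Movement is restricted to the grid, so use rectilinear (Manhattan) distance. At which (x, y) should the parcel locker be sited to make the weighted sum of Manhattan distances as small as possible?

Manhattan distance separates: Σwᵢ(|x−xᵢ|+|y−yᵢ|) = Σwᵢ|x−xᵢ| + Σwᵢ|y−yᵢ|, so x and y are optimised independently as 1-D weighted medians.
Total weight W = 188; half = 94.
x-coordinate, sorted with cumulative weight:
  x=2 (Eastvale, w=60) cum 60
  x=4 (Southcross, w=55) cum 115  ← median
  x=8 (Westmoor, w=70) cum 185
  x=12 (Northgate, w=3) cum 188
⇒ x* = 4
y-coordinate, sorted with cumulative weight:
  y=0 (Westmoor, w=70) cum 70
  y=4 (Northgate, w=3) cum 73
  y=8 (Southcross, w=55) cum 128  ← median
  y=13 (Eastvale, w=60) cum 188
⇒ y* = 8

(4, 8)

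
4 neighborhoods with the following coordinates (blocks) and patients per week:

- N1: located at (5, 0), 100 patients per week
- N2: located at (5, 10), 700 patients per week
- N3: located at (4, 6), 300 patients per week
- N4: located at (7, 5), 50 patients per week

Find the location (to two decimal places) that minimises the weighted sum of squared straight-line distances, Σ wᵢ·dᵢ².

The minimiser of Σwᵢ‖p−pᵢ‖² is the weighted centroid p* = (Σwᵢpᵢ)/(Σwᵢ).
Σwᵢ = 1150.
Σwᵢxᵢ = 100·5 + 700·5 + 300·4 + 50·7 = 5550.
Σwᵢyᵢ = 100·0 + 700·10 + 300·6 + 50·5 = 9050.
x* = 5550/1150 = 4.83, y* = 9050/1150 = 7.87.

(4.83, 7.87)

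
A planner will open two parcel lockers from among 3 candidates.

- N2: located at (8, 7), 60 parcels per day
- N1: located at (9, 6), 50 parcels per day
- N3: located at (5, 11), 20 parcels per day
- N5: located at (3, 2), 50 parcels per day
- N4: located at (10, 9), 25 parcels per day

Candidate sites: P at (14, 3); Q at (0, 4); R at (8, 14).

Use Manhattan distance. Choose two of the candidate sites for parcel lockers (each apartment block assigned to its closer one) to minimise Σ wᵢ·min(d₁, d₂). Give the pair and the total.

{Q, R}, total 1415

Evaluate every pair (each demand assigned to the nearer of the two):
  {Q, R}: total = 1415
  {P, R}: total = 1715
  {P, Q}: total = 1740
Best pair: {Q, R} with total 1415.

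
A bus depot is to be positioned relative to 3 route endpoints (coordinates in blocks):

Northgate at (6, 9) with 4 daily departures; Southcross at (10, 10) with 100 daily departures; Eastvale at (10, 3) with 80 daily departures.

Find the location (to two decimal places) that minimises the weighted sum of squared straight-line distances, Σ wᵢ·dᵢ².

The minimiser of Σwᵢ‖p−pᵢ‖² is the weighted centroid p* = (Σwᵢpᵢ)/(Σwᵢ).
Σwᵢ = 184.
Σwᵢxᵢ = 4·6 + 100·10 + 80·10 = 1824.
Σwᵢyᵢ = 4·9 + 100·10 + 80·3 = 1276.
x* = 1824/184 = 9.91, y* = 1276/184 = 6.93.

(9.91, 6.93)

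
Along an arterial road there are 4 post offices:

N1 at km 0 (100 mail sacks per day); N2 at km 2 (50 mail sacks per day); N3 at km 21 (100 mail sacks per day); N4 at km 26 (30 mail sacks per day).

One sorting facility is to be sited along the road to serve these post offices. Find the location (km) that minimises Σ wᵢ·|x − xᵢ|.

For a sum of weighted absolute distances on a line, the optimum is the weighted median (not the mean). Total weight W = 280; half-weight = 140.
Sort by position and accumulate weight:
  km 0 (N1, w=100) → cum 100
  km 2 (N2, w=50) → cum 150  ≥ 140 → median here
  km 21 (N3, w=100) → cum 250
  km 26 (N4, w=30) → cum 280
Optimal location: km 2.

x = 2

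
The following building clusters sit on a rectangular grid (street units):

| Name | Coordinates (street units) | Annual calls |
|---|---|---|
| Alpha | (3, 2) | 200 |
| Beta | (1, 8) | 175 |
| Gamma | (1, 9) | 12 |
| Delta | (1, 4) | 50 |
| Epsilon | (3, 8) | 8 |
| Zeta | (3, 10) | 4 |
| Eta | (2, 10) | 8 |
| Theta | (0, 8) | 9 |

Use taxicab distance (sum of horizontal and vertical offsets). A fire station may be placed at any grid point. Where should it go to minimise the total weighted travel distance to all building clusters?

Manhattan distance separates: Σwᵢ(|x−xᵢ|+|y−yᵢ|) = Σwᵢ|x−xᵢ| + Σwᵢ|y−yᵢ|, so x and y are optimised independently as 1-D weighted medians.
Total weight W = 466; half = 233.
x-coordinate, sorted with cumulative weight:
  x=0 (Theta, w=9) cum 9
  x=1 (Beta, w=175) cum 184
  x=1 (Gamma, w=12) cum 196
  x=1 (Delta, w=50) cum 246  ← median
  x=2 (Eta, w=8) cum 254
  x=3 (Alpha, w=200) cum 454
  x=3 (Epsilon, w=8) cum 462
  x=3 (Zeta, w=4) cum 466
⇒ x* = 1
y-coordinate, sorted with cumulative weight:
  y=2 (Alpha, w=200) cum 200
  y=4 (Delta, w=50) cum 250  ← median
  y=8 (Beta, w=175) cum 425
  y=8 (Epsilon, w=8) cum 433
  y=8 (Theta, w=9) cum 442
  y=9 (Gamma, w=12) cum 454
  y=10 (Zeta, w=4) cum 458
  y=10 (Eta, w=8) cum 466
⇒ y* = 4

(1, 4)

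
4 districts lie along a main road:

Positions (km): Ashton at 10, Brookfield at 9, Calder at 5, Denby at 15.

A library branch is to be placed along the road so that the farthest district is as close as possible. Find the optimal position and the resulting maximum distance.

The 1-center on a line is the midpoint of the two extreme points: leftmost at 5, rightmost at 15.
Optimal location = (5 + 15)/2 = 10; maximum distance = (15 − 5)/2 = 5.

location 10, max distance 5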